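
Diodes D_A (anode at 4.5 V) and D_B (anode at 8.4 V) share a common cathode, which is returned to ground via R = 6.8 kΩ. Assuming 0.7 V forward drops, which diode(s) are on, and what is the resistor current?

Assume both conduct. Then node N would need to be at both 4.5−0.7 = 3.8 V and 8.4−0.7 = 7.7 V, which is impossible.
Assume only D_B conducts: V_N = 8.4 − 0.7 = 7.7 V, so I_R = 7.7/6.8 = 1.13 mA.
Check D_A: its anode-to-cathode voltage is 4.5 − 7.7 = -3.2 V < 0.7 V, so it is off. The assumption is consistent.

Only D_B conducts; I_R ≈ 1.1 mA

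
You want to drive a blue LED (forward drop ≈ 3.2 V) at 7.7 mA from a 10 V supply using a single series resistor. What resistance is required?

R ≈ 0.88 kΩ

The resistor drops V_S − V_D = 10 − 3.2 = 6.8 V at 7.7 mA.
R = 6.8 V / 7.7 mA = 0.883 kΩ.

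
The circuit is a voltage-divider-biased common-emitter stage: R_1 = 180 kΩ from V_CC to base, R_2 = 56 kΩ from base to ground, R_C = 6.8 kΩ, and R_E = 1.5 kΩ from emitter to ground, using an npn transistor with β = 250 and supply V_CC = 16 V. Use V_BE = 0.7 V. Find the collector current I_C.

Thevenize the base divider: V_Th = V_CC·R_2/(R_1+R_2) = 16×56/236 = 3.8 V, R_Th = R_1‖R_2 = 42.7 kΩ.
Base-emitter loop: V_Th = I_B·R_Th + V_BE + (β+1)I_B·R_E, so I_B = (3.8 − 0.7) / (42.7 + 251×1.5) = 0.00739 mA.
I_C = β·I_B = 250×0.00739 = 1.85 mA, and I_E = (β+1)I_B = 1.85 mA.
V_CE = V_CC − I_C·R_C − I_E·R_E = 16 − 1.85×6.8 − 1.85×1.5 = 0.661 V.
V_CE = 0.661 V > 0.2 V confirms active-region operation.

I_C ≈ 1.8 mA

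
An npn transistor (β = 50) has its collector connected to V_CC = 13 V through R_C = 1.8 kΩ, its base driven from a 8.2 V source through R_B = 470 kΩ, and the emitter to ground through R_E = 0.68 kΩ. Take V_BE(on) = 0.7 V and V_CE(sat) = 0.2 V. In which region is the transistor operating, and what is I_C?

Assume active. Base-emitter loop: I_B = (V_BB − V_BE)/(R_B + (β+1)R_E) = (8.2 − 0.7)/(470 + 51×0.68) = 0.0149 mA.
I_C = β·I_B = 50×0.0149 = 0.743 mA.
V_CE = V_CC − I_C·R_C − I_E·R_E = 13 − 0.743×1.8 − 0.758×0.68 = 11.1 V > V_CE(sat), so the active-region assumption holds.

active; I_C ≈ 0.74 mA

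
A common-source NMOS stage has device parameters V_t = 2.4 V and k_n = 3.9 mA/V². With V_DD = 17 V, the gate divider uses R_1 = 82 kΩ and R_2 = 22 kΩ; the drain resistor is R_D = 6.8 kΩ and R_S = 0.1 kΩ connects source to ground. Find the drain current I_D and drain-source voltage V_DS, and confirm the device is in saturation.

I_D ≈ 2 mA, V_DS ≈ 3.5 V

V_G = V_DD·R_2/(R_1+R_2) = 17×22/104 = 3.6 V.
Assume saturation: I_D = (k_n/2)(V_GS − V_t)² with V_GS = V_G − I_D·R_S = 3.6 − 0.1·I_D.
Substituting gives 0.0195·I_D² − 1.47·I_D + 2.79 = 0, with roots I_D = 1.95 or 73.3 mA.
The root I_D = 73.3 mA gives V_GS = -3.73 V ≤ V_t, so take I_D = 1.95 mA.
Then V_GS = 3.4 V and V_DS = V_DD − I_D(R_D+R_S) = 17 − 1.95×6.9 = 3.52 V.
Saturation requires V_DS ≥ V_GS − V_t = 1 V; 3.52 ≥ 1 ✓.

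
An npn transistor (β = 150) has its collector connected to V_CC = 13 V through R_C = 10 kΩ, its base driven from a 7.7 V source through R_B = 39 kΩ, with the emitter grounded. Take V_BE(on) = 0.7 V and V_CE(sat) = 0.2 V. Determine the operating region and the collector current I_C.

Assume active: I_B = (7.7 − 0.7)/39 = 0.179 mA, giving I_C = β·I_B = 26.9 mA.
But then V_CE = 13 − 26.9×10 = -256 V < V_CE(sat) = 0.2 V — impossible in the active region.
So the transistor is saturated. With V_CE = 0.2 V, I_C = (V_CC − 0.2)/R_C = 12.8/10 = 1.28 mA.
Check: β·I_B = 26.9 mA > I_C = 1.28 mA, confirming saturation.

saturation; I_C ≈ 1.3 mA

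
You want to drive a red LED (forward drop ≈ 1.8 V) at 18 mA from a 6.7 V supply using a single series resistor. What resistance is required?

R ≈ 0.27 kΩ

The resistor drops V_S − V_D = 6.7 − 1.8 = 4.9 V at 18 mA.
R = 4.9 V / 18 mA = 0.272 kΩ.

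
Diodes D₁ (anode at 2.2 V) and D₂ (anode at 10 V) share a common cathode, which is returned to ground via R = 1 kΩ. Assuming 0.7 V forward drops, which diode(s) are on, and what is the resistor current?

Only D₂ conducts; I_R ≈ 9.3 mA

Assume both conduct. Then node N would need to be at both 2.2−0.7 = 1.5 V and 10−0.7 = 9.3 V, which is impossible.
Assume only D₂ conducts: V_N = 10 − 0.7 = 9.3 V, so I_R = 9.3/1 = 9.3 mA.
Check D₁: its anode-to-cathode voltage is 2.2 − 9.3 = -7.1 V < 0.7 V, so it is off. The assumption is consistent.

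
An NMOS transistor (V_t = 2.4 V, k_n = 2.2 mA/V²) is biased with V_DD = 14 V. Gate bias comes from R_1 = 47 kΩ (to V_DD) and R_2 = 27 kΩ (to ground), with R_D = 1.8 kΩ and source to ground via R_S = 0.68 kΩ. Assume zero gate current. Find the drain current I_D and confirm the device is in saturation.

V_G = V_DD·R_2/(R_1+R_2) = 14×27/74 = 5.11 V.
Assume saturation: I_D = (k_n/2)(V_GS − V_t)² with V_GS = V_G − I_D·R_S = 5.11 − 0.68·I_D.
Substituting gives 0.509·I_D² − 5.05·I_D + 8.07 = 0, with roots I_D = 2 or 7.93 mA.
The root I_D = 7.93 mA gives V_GS = -0.285 V ≤ V_t, so take I_D = 2 mA.
Then V_GS = 3.75 V and V_DS = V_DD − I_D(R_D+R_S) = 14 − 2×2.48 = 9.04 V.
Saturation requires V_DS ≥ V_GS − V_t = 1.35 V; 9.04 ≥ 1.35 ✓.

I_D ≈ 2 mA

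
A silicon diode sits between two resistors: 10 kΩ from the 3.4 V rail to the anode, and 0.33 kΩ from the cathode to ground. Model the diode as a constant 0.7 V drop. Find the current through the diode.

I ≈ 0.26 mA

The two resistors are in series with the diode, so KVL gives 3.4 = I·10 + 0.7 + I·0.33.
I = (3.4 − 0.7) / (10 + 0.33) kΩ = 2.7 / 10.3 = 0.261 mA.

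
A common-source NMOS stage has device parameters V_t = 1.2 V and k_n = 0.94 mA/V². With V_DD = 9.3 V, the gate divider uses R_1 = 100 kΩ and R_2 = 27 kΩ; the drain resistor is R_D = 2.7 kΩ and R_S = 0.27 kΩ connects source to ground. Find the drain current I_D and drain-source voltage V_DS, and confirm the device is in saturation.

V_G = V_DD·R_2/(R_1+R_2) = 9.3×27/127 = 1.98 V.
Assume saturation: I_D = (k_n/2)(V_GS − V_t)² with V_GS = V_G − I_D·R_S = 1.98 − 0.27·I_D.
Substituting gives 0.0343·I_D² − 1.2·I_D + 0.284 = 0, with roots I_D = 0.239 or 34.7 mA.
The root I_D = 34.7 mA gives V_GS = -7.39 V ≤ V_t, so take I_D = 0.239 mA.
Then V_GS = 1.91 V and V_DS = V_DD − I_D(R_D+R_S) = 9.3 − 0.239×2.97 = 8.59 V.
Saturation requires V_DS ≥ V_GS − V_t = 0.713 V; 8.59 ≥ 0.713 ✓.

I_D ≈ 0.24 mA, V_DS ≈ 8.6 V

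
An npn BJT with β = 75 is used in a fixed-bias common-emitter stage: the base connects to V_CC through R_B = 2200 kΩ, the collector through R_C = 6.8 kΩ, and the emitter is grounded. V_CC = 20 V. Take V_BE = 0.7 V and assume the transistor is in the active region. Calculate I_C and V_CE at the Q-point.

Base loop: V_CC = I_B·R_B + V_BE, so I_B = (20 − 0.7)/2200 kΩ = 0.00877 mA.
In the active region I_C = β·I_B = 75 × 0.00877 = 0.658 mA.
Collector loop: V_CE = V_CC − I_C·R_C = 20 − 0.658×6.8 = 15.5 V.
Since V_CE = 15.5 V > V_CE(sat) ≈ 0.2 V, the transistor is in the active region as assumed.

I_C ≈ 0.66 mA, V_CE ≈ 16 V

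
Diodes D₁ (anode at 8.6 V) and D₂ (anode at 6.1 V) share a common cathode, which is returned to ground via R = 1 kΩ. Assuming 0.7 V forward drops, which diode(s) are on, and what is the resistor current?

Only D₁ conducts; I_R ≈ 7.9 mA

Assume both conduct. Then node N would need to be at both 8.6−0.7 = 7.9 V and 6.1−0.7 = 5.4 V, which is impossible.
Assume only D₁ conducts: V_N = 8.6 − 0.7 = 7.9 V, so I_R = 7.9/1 = 7.9 mA.
Check D₂: its anode-to-cathode voltage is 6.1 − 7.9 = -1.8 V < 0.7 V, so it is off. The assumption is consistent.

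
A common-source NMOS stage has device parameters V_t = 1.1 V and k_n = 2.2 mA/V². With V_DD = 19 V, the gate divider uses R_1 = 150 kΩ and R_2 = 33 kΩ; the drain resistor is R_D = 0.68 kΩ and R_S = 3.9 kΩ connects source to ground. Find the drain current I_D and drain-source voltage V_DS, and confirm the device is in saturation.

V_G = V_DD·R_2/(R_1+R_2) = 19×33/183 = 3.43 V.
Assume saturation: I_D = (k_n/2)(V_GS − V_t)² with V_GS = V_G − I_D·R_S = 3.43 − 3.9·I_D.
Substituting gives 16.7·I_D² − 21·I_D + 5.95 = 0, with roots I_D = 0.435 or 0.818 mA.
The root I_D = 0.818 mA gives V_GS = 0.238 V ≤ V_t, so take I_D = 0.435 mA.
Then V_GS = 1.73 V and V_DS = V_DD − I_D(R_D+R_S) = 19 − 0.435×4.58 = 17 V.
Saturation requires V_DS ≥ V_GS − V_t = 0.629 V; 17 ≥ 0.629 ✓.

I_D ≈ 0.44 mA, V_DS ≈ 17 V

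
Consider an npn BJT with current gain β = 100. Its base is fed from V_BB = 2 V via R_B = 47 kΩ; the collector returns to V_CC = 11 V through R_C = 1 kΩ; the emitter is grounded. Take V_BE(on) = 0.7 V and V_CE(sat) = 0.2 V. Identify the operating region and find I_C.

Assume active. Base-emitter loop: I_B = (V_BB − V_BE)/R_B = (2 − 0.7)/47 = 0.0277 mA.
I_C = β·I_B = 100×0.0277 = 2.77 mA.
V_CE = V_CC − I_C·R_C = 11 − 2.77×1 = 8.23 V > V_CE(sat), so the active-region assumption holds.

active; I_C ≈ 2.8 mA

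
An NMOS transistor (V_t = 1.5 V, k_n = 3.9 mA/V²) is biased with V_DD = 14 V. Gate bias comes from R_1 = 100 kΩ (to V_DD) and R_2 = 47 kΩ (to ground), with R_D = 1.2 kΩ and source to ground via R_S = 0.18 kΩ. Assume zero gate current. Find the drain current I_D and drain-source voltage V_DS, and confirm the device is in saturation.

V_G = V_DD·R_2/(R_1+R_2) = 14×47/147 = 4.48 V.
Assume saturation: I_D = (k_n/2)(V_GS − V_t)² with V_GS = V_G − I_D·R_S = 4.48 − 0.18·I_D.
Substituting gives 0.0632·I_D² − 3.09·I_D + 17.3 = 0, with roots I_D = 6.44 or 42.5 mA.
The root I_D = 42.5 mA gives V_GS = -3.17 V ≤ V_t, so take I_D = 6.44 mA.
Then V_GS = 3.32 V and V_DS = V_DD − I_D(R_D+R_S) = 14 − 6.44×1.38 = 5.11 V.
Saturation requires V_DS ≥ V_GS − V_t = 1.82 V; 5.11 ≥ 1.82 ✓.

I_D ≈ 6.4 mA, V_DS ≈ 5.1 V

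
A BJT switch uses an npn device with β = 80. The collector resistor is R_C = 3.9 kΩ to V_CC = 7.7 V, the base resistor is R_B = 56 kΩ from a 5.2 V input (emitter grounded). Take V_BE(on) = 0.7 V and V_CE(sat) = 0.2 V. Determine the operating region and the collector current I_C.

Assume active: I_B = (5.2 − 0.7)/56 = 0.0804 mA, giving I_C = β·I_B = 6.43 mA.
But then V_CE = 7.7 − 6.43×3.9 = -17.4 V < V_CE(sat) = 0.2 V — impossible in the active region.
So the transistor is saturated. With V_CE = 0.2 V, I_C = (V_CC − 0.2)/R_C = 7.5/3.9 = 1.92 mA.
Check: β·I_B = 6.43 mA > I_C = 1.92 mA, confirming saturation.

saturation; I_C ≈ 1.9 mA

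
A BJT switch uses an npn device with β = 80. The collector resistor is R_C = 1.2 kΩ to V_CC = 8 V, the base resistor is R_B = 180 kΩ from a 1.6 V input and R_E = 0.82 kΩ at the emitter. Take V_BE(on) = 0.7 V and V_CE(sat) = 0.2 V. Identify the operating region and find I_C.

Assume active. Base-emitter loop: I_B = (V_BB − V_BE)/(R_B + (β+1)R_E) = (1.6 − 0.7)/(180 + 81×0.82) = 0.00365 mA.
I_C = β·I_B = 80×0.00365 = 0.292 mA.
V_CE = V_CC − I_C·R_C − I_E·R_E = 8 − 0.292×1.2 − 0.296×0.82 = 7.41 V > V_CE(sat), so the active-region assumption holds.

active; I_C ≈ 0.29 mA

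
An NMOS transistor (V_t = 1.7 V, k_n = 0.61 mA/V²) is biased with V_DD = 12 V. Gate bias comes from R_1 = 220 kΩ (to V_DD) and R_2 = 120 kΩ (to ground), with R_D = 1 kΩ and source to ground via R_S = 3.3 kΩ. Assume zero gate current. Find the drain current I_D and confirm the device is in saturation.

I_D ≈ 0.41 mA

V_G = V_DD·R_2/(R_1+R_2) = 12×120/340 = 4.24 V.
Assume saturation: I_D = (k_n/2)(V_GS − V_t)² with V_GS = V_G − I_D·R_S = 4.24 − 3.3·I_D.
Substituting gives 3.32·I_D² − 6.1·I_D + 1.96 = 0, with roots I_D = 0.415 or 1.42 mA.
The root I_D = 1.42 mA gives V_GS = -0.46 V ≤ V_t, so take I_D = 0.415 mA.
Then V_GS = 2.87 V and V_DS = V_DD − I_D(R_D+R_S) = 12 − 0.415×4.3 = 10.2 V.
Saturation requires V_DS ≥ V_GS − V_t = 1.17 V; 10.2 ≥ 1.17 ✓.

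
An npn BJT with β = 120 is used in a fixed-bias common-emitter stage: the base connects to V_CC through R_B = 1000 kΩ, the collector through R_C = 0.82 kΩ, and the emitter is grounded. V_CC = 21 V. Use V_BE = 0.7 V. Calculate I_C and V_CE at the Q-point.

Base loop: V_CC = I_B·R_B + V_BE, so I_B = (21 − 0.7)/1000 kΩ = 0.0203 mA.
In the active region I_C = β·I_B = 120 × 0.0203 = 2.44 mA.
Collector loop: V_CE = V_CC − I_C·R_C = 21 − 2.44×0.82 = 19 V.
Since V_CE = 19 V > V_CE(sat) ≈ 0.2 V, the transistor is in the active region as assumed.

I_C ≈ 2.4 mA, V_CE ≈ 19 V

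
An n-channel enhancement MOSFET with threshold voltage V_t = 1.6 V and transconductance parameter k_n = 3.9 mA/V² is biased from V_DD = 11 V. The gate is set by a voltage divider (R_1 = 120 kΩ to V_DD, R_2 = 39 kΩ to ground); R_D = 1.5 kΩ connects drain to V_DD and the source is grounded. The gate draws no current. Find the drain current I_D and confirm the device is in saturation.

I_D ≈ 2.4 mA

V_G = V_DD·R_2/(R_1+R_2) = 11×39/159 = 2.7 V. With the source grounded, V_GS = V_G = 2.7 V.
Assume saturation: I_D = (k_n/2)(V_GS − V_t)² = (3.9/2)×(2.7 − 1.6)² = 1.95×1.1² = 2.35 mA.
V_DS = V_DD − I_D·R_D = 11 − 2.35×1.5 = 7.47 V.
Saturation requires V_DS ≥ V_GS − V_t = 1.1 V; 7.47 ≥ 1.1 ✓.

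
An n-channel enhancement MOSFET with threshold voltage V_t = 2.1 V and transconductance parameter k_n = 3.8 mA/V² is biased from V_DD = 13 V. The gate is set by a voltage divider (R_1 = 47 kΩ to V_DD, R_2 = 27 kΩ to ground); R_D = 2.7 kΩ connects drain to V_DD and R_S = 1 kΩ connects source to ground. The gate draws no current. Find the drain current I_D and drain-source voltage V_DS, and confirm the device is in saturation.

I_D ≈ 1.7 mA, V_DS ≈ 6.7 V

V_G = V_DD·R_2/(R_1+R_2) = 13×27/74 = 4.74 V.
Assume saturation: I_D = (k_n/2)(V_GS − V_t)² with V_GS = V_G − I_D·R_S = 4.74 − 1·I_D.
Substituting gives 1.9·I_D² − 11·I_D + 13.3 = 0, with roots I_D = 1.7 or 4.11 mA.
The root I_D = 4.11 mA gives V_GS = 0.628 V ≤ V_t, so take I_D = 1.7 mA.
Then V_GS = 3.05 V and V_DS = V_DD − I_D(R_D+R_S) = 13 − 1.7×3.7 = 6.72 V.
Saturation requires V_DS ≥ V_GS − V_t = 0.945 V; 6.72 ≥ 0.945 ✓.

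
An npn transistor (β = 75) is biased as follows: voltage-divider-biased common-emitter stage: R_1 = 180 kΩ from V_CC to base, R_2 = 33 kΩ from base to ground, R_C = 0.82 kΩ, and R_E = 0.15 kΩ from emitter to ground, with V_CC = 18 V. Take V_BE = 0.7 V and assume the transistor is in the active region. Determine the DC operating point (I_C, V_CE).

Thevenize the base divider: V_Th = V_CC·R_2/(R_1+R_2) = 18×33/213 = 2.79 V, R_Th = R_1‖R_2 = 27.9 kΩ.
Base-emitter loop: V_Th = I_B·R_Th + V_BE + (β+1)I_B·R_E, so I_B = (2.79 − 0.7) / (27.9 + 76×0.15) = 0.0532 mA.
I_C = β·I_B = 75×0.0532 = 3.99 mA, and I_E = (β+1)I_B = 4.04 mA.
V_CE = V_CC − I_C·R_C − I_E·R_E = 18 − 3.99×0.82 − 4.04×0.15 = 14.1 V.
V_CE = 14.1 V > 0.2 V confirms active-region operation.

I_C ≈ 4 mA, V_CE ≈ 14 V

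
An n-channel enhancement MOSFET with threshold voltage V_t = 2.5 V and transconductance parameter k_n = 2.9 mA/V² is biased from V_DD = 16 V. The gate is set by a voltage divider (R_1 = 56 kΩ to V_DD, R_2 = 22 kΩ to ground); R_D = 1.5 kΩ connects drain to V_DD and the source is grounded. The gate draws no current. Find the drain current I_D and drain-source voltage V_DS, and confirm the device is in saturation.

V_G = V_DD·R_2/(R_1+R_2) = 16×22/78 = 4.51 V. With the source grounded, V_GS = V_G = 4.51 V.
Assume saturation: I_D = (k_n/2)(V_GS − V_t)² = (2.9/2)×(4.51 − 2.5)² = 1.45×2.01² = 5.87 mA.
V_DS = V_DD − I_D·R_D = 16 − 5.87×1.5 = 7.19 V.
Saturation requires V_DS ≥ V_GS − V_t = 2.01 V; 7.19 ≥ 2.01 ✓.

I_D ≈ 5.9 mA, V_DS ≈ 7.2 V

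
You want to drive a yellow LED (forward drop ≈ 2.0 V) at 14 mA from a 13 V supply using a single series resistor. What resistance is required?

The resistor drops V_S − V_D = 13 − 2.0 = 11 V at 14 mA.
R = 11 V / 14 mA = 0.786 kΩ.

R ≈ 0.79 kΩ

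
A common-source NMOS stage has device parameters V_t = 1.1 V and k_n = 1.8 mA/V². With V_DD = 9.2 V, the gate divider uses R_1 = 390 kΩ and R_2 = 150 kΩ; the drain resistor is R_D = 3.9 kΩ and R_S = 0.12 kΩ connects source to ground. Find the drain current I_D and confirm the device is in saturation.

V_G = V_DD·R_2/(R_1+R_2) = 9.2×150/540 = 2.56 V.
Assume saturation: I_D = (k_n/2)(V_GS − V_t)² with V_GS = V_G − I_D·R_S = 2.56 − 0.12·I_D.
Substituting gives 0.013·I_D² − 1.31·I_D + 1.91 = 0, with roots I_D = 1.47 or 99.9 mA.
The root I_D = 99.9 mA gives V_GS = -9.44 V ≤ V_t, so take I_D = 1.47 mA.
Then V_GS = 2.38 V and V_DS = V_DD − I_D(R_D+R_S) = 9.2 − 1.47×4.02 = 3.28 V.
Saturation requires V_DS ≥ V_GS − V_t = 1.28 V; 3.28 ≥ 1.28 ✓.

I_D ≈ 1.5 mA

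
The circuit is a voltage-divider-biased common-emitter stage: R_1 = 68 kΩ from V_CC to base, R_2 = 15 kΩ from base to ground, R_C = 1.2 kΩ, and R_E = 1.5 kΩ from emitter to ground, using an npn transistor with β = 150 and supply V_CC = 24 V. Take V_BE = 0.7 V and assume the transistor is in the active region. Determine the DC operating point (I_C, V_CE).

I_C ≈ 2.3 mA, V_CE ≈ 18 V

Thevenize the base divider: V_Th = V_CC·R_2/(R_1+R_2) = 24×15/83 = 4.34 V, R_Th = R_1‖R_2 = 12.3 kΩ.
Base-emitter loop: V_Th = I_B·R_Th + V_BE + (β+1)I_B·R_E, so I_B = (4.34 − 0.7) / (12.3 + 151×1.5) = 0.0152 mA.
I_C = β·I_B = 150×0.0152 = 2.28 mA, and I_E = (β+1)I_B = 2.3 mA.
V_CE = V_CC − I_C·R_C − I_E·R_E = 24 − 2.28×1.2 − 2.3×1.5 = 17.8 V.
V_CE = 17.8 V > 0.2 V confirms active-region operation.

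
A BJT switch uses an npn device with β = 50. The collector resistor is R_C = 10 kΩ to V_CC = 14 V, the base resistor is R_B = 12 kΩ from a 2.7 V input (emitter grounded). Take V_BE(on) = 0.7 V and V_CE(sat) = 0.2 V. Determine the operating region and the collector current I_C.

saturation; I_C ≈ 1.4 mA

Assume active: I_B = (2.7 − 0.7)/12 = 0.167 mA, giving I_C = β·I_B = 8.33 mA.
But then V_CE = 14 − 8.33×10 = -69.3 V < V_CE(sat) = 0.2 V — impossible in the active region.
So the transistor is saturated. With V_CE = 0.2 V, I_C = (V_CC − 0.2)/R_C = 13.8/10 = 1.38 mA.
Check: β·I_B = 8.33 mA > I_C = 1.38 mA, confirming saturation.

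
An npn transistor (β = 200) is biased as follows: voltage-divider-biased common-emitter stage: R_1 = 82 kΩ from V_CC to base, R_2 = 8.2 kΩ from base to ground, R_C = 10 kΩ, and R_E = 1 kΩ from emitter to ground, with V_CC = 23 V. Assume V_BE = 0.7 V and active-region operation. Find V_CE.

V_CE ≈ 8.3 V

Thevenize the base divider: V_Th = V_CC·R_2/(R_1+R_2) = 23×8.2/90.2 = 2.09 V, R_Th = R_1‖R_2 = 7.45 kΩ.
Base-emitter loop: V_Th = I_B·R_Th + V_BE + (β+1)I_B·R_E, so I_B = (2.09 − 0.7) / (7.45 + 201×1) = 0.00667 mA.
I_C = β·I_B = 200×0.00667 = 1.33 mA, and I_E = (β+1)I_B = 1.34 mA.
V_CE = V_CC − I_C·R_C − I_E·R_E = 23 − 1.33×10 − 1.34×1 = 8.31 V.
V_CE = 8.31 V > 0.2 V confirms active-region operation.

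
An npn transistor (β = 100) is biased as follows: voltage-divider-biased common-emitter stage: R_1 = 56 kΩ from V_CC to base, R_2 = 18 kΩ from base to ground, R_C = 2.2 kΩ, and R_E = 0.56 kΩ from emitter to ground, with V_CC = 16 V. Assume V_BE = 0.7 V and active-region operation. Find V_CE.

Thevenize the base divider: V_Th = V_CC·R_2/(R_1+R_2) = 16×18/74 = 3.89 V, R_Th = R_1‖R_2 = 13.6 kΩ.
Base-emitter loop: V_Th = I_B·R_Th + V_BE + (β+1)I_B·R_E, so I_B = (3.89 − 0.7) / (13.6 + 101×0.56) = 0.0455 mA.
I_C = β·I_B = 100×0.0455 = 4.55 mA, and I_E = (β+1)I_B = 4.59 mA.
V_CE = V_CC − I_C·R_C − I_E·R_E = 16 − 4.55×2.2 − 4.59×0.56 = 3.42 V.
V_CE = 3.42 V > 0.2 V confirms active-region operation.

V_CE ≈ 3.4 V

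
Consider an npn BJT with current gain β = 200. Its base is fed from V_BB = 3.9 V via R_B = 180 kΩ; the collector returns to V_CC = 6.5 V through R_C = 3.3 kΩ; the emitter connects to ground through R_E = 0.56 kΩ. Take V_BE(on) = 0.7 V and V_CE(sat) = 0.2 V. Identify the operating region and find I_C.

Assume active: I_B = (3.9 − 0.7)/(180 + 201×0.56) = 0.0109 mA, I_C = β·I_B = 2.19 mA.
Then V_CE = 6.5 − 2.19×3.3 − 2.2×0.56 = -1.95 V < 0.2 V — the active assumption fails.
Re-solve with V_CE = 0.2 V. KCL at the emitter: V_E/R_E = (V_BB−0.7−V_E)/R_B + (V_CC−0.2−V_E)/R_C, giving V_E = 0.92 V.
I_C = (V_CC − 0.2 − V_E)/R_C = (6.3 − 0.92)/3.3 = 1.63 mA.
Check: I_B = (3.2 − 0.92)/180 = 0.0127 mA, and β·I_B = 2.53 mA > I_C, confirming saturation.

saturation; I_C ≈ 1.6 mA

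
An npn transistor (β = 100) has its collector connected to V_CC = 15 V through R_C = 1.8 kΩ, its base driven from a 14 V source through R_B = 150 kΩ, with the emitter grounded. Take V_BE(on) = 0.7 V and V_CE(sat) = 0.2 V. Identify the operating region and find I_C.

saturation; I_C ≈ 8.2 mA

Assume active: I_B = (14 − 0.7)/150 = 0.0887 mA, giving I_C = β·I_B = 8.87 mA.
But then V_CE = 15 − 8.87×1.8 = -0.96 V < V_CE(sat) = 0.2 V — impossible in the active region.
So the transistor is saturated. With V_CE = 0.2 V, I_C = (V_CC − 0.2)/R_C = 14.8/1.8 = 8.22 mA.
Check: β·I_B = 8.87 mA > I_C = 8.22 mA, confirming saturation.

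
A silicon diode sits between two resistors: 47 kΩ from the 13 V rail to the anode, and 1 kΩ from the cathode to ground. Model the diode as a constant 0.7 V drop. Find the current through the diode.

I ≈ 0.26 mA

The two resistors are in series with the diode, so KVL gives 13 = I·47 + 0.7 + I·1.
I = (13 − 0.7) / (47 + 1) kΩ = 12.3 / 48 = 0.256 mA.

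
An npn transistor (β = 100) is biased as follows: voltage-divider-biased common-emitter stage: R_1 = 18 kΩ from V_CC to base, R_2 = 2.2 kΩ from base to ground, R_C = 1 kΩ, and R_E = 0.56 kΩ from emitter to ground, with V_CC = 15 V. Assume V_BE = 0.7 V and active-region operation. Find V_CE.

V_CE ≈ 13 V

Thevenize the base divider: V_Th = V_CC·R_2/(R_1+R_2) = 15×2.2/20.2 = 1.63 V, R_Th = R_1‖R_2 = 1.96 kΩ.
Base-emitter loop: V_Th = I_B·R_Th + V_BE + (β+1)I_B·R_E, so I_B = (1.63 − 0.7) / (1.96 + 101×0.56) = 0.016 mA.
I_C = β·I_B = 100×0.016 = 1.6 mA, and I_E = (β+1)I_B = 1.61 mA.
V_CE = V_CC − I_C·R_C − I_E·R_E = 15 − 1.6×1 − 1.61×0.56 = 12.5 V.
V_CE = 12.5 V > 0.2 V confirms active-region operation.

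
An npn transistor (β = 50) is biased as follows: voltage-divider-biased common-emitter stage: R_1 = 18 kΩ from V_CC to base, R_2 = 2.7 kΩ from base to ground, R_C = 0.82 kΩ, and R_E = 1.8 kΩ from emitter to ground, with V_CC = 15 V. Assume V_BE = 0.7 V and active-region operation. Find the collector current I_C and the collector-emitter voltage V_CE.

Thevenize the base divider: V_Th = V_CC·R_2/(R_1+R_2) = 15×2.7/20.7 = 1.96 V, R_Th = R_1‖R_2 = 2.35 kΩ.
Base-emitter loop: V_Th = I_B·R_Th + V_BE + (β+1)I_B·R_E, so I_B = (1.96 − 0.7) / (2.35 + 51×1.8) = 0.0133 mA.
I_C = β·I_B = 50×0.0133 = 0.667 mA, and I_E = (β+1)I_B = 0.681 mA.
V_CE = V_CC − I_C·R_C − I_E·R_E = 15 − 0.667×0.82 − 0.681×1.8 = 13.2 V.
V_CE = 13.2 V > 0.2 V confirms active-region operation.

I_C ≈ 0.67 mA, V_CE ≈ 13 V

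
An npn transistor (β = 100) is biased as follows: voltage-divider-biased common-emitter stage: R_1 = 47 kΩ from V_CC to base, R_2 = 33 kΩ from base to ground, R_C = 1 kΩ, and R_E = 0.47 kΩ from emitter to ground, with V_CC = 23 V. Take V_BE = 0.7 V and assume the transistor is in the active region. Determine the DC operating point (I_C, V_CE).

Thevenize the base divider: V_Th = V_CC·R_2/(R_1+R_2) = 23×33/80 = 9.49 V, R_Th = R_1‖R_2 = 19.4 kΩ.
Base-emitter loop: V_Th = I_B·R_Th + V_BE + (β+1)I_B·R_E, so I_B = (9.49 − 0.7) / (19.4 + 101×0.47) = 0.131 mA.
I_C = β·I_B = 100×0.131 = 13.1 mA, and I_E = (β+1)I_B = 13.3 mA.
V_CE = V_CC − I_C·R_C − I_E·R_E = 23 − 13.1×1 − 13.3×0.47 = 3.62 V.
V_CE = 3.62 V > 0.2 V confirms active-region operation.

I_C ≈ 13 mA, V_CE ≈ 3.6 V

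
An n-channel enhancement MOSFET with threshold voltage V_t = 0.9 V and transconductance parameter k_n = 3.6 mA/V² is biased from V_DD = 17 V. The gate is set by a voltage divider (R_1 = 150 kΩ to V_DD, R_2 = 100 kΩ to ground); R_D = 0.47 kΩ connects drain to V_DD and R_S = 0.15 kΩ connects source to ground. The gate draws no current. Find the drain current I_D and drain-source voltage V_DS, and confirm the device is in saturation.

V_G = V_DD·R_2/(R_1+R_2) = 17×100/250 = 6.8 V.
Assume saturation: I_D = (k_n/2)(V_GS − V_t)² with V_GS = V_G − I_D·R_S = 6.8 − 0.15·I_D.
Substituting gives 0.0405·I_D² − 4.19·I_D + 62.7 = 0, with roots I_D = 18.2 or 85.2 mA.
The root I_D = 85.2 mA gives V_GS = -5.98 V ≤ V_t, so take I_D = 18.2 mA.
Then V_GS = 4.08 V and V_DS = V_DD − I_D(R_D+R_S) = 17 − 18.2×0.62 = 5.74 V.
Saturation requires V_DS ≥ V_GS − V_t = 3.18 V; 5.74 ≥ 3.18 ✓.

I_D ≈ 18 mA, V_DS ≈ 5.7 V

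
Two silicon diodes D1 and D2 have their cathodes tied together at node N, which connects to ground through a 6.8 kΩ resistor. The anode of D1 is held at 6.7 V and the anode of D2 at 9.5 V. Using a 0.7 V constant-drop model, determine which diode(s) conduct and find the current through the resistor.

Assume both conduct. Then node N would need to be at both 6.7−0.7 = 6 V and 9.5−0.7 = 8.8 V, which is impossible.
Assume only D2 conducts: V_N = 9.5 − 0.7 = 8.8 V, so I_R = 8.8/6.8 = 1.29 mA.
Check D1: its anode-to-cathode voltage is 6.7 − 8.8 = -2.1 V < 0.7 V, so it is off. The assumption is consistent.

Only D2 conducts; I_R ≈ 1.3 mA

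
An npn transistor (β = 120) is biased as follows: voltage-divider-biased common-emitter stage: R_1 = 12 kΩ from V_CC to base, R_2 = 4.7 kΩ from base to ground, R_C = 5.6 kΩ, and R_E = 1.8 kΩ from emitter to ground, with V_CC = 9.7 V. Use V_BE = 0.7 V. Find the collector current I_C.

Thevenize the base divider: V_Th = V_CC·R_2/(R_1+R_2) = 9.7×4.7/16.7 = 2.73 V, R_Th = R_1‖R_2 = 3.38 kΩ.
Base-emitter loop: V_Th = I_B·R_Th + V_BE + (β+1)I_B·R_E, so I_B = (2.73 − 0.7) / (3.38 + 121×1.8) = 0.00918 mA.
I_C = β·I_B = 120×0.00918 = 1.1 mA, and I_E = (β+1)I_B = 1.11 mA.
V_CE = V_CC − I_C·R_C − I_E·R_E = 9.7 − 1.1×5.6 − 1.11×1.8 = 1.53 V.
V_CE = 1.53 V > 0.2 V confirms active-region operation.

I_C ≈ 1.1 mA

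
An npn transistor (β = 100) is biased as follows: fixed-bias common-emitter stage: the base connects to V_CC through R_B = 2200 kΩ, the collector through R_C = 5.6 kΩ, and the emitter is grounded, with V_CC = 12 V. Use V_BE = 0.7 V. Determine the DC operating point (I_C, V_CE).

I_C ≈ 0.51 mA, V_CE ≈ 9.1 V

Base loop: V_CC = I_B·R_B + V_BE, so I_B = (12 − 0.7)/2200 kΩ = 0.00514 mA.
In the active region I_C = β·I_B = 100 × 0.00514 = 0.514 mA.
Collector loop: V_CE = V_CC − I_C·R_C = 12 − 0.514×5.6 = 9.12 V.
Since V_CE = 9.12 V > V_CE(sat) ≈ 0.2 V, the transistor is in the active region as assumed.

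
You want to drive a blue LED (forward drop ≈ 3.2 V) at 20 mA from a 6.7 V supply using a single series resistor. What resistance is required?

R ≈ 0.17 kΩ

The resistor drops V_S − V_D = 6.7 − 3.2 = 3.5 V at 20 mA.
R = 3.5 V / 20 mA = 0.175 kΩ.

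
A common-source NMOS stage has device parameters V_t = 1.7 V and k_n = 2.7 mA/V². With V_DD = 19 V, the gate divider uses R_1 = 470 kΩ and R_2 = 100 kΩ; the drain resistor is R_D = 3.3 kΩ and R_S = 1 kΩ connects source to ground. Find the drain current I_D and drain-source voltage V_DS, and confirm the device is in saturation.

V_G = V_DD·R_2/(R_1+R_2) = 19×100/570 = 3.33 V.
Assume saturation: I_D = (k_n/2)(V_GS − V_t)² with V_GS = V_G − I_D·R_S = 3.33 − 1·I_D.
Substituting gives 1.35·I_D² − 5.41·I_D + 3.6 = 0, with roots I_D = 0.843 or 3.16 mA.
The root I_D = 3.16 mA gives V_GS = 0.169 V ≤ V_t, so take I_D = 0.843 mA.
Then V_GS = 2.49 V and V_DS = V_DD − I_D(R_D+R_S) = 19 − 0.843×4.3 = 15.4 V.
Saturation requires V_DS ≥ V_GS − V_t = 0.79 V; 15.4 ≥ 0.79 ✓.

I_D ≈ 0.84 mA, V_DS ≈ 15 V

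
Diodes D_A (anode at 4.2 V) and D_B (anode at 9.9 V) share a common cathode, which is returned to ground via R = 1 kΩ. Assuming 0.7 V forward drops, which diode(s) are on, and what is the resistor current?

Assume both conduct. Then node N would need to be at both 4.2−0.7 = 3.5 V and 9.9−0.7 = 9.2 V, which is impossible.
Assume only D_B conducts: V_N = 9.9 − 0.7 = 9.2 V, so I_R = 9.2/1 = 9.2 mA.
Check D_A: its anode-to-cathode voltage is 4.2 − 9.2 = -5 V < 0.7 V, so it is off. The assumption is consistent.

Only D_B conducts; I_R ≈ 9.2 mA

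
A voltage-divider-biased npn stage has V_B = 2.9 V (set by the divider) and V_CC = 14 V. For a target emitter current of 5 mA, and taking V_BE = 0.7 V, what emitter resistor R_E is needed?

R_E ≈ 0.44 kΩ

V_E = V_B − V_BE = 2.9 − 0.7 = 2.2 V.
R_E = V_E / I_E = 2.2 / 5 = 0.44 kΩ.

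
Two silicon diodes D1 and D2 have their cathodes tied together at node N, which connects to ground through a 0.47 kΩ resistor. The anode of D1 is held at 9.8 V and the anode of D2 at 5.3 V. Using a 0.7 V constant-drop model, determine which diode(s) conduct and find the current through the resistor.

Assume both conduct. Then node N would need to be at both 9.8−0.7 = 9.1 V and 5.3−0.7 = 4.6 V, which is impossible.
Assume only D1 conducts: V_N = 9.8 − 0.7 = 9.1 V, so I_R = 9.1/0.47 = 19.4 mA.
Check D2: its anode-to-cathode voltage is 5.3 − 9.1 = -3.8 V < 0.7 V, so it is off. The assumption is consistent.

Only D1 conducts; I_R ≈ 19 mA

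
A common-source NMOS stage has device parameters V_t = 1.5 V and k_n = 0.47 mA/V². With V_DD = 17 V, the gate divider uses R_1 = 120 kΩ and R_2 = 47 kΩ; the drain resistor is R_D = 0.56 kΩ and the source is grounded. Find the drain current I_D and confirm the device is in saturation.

V_G = V_DD·R_2/(R_1+R_2) = 17×47/167 = 4.78 V. With the source grounded, V_GS = V_G = 4.78 V.
Assume saturation: I_D = (k_n/2)(V_GS − V_t)² = (0.47/2)×(4.78 − 1.5)² = 0.235×3.28² = 2.54 mA.
V_DS = V_DD − I_D·R_D = 17 − 2.54×0.56 = 15.6 V.
Saturation requires V_DS ≥ V_GS − V_t = 3.28 V; 15.6 ≥ 3.28 ✓.

I_D ≈ 2.5 mA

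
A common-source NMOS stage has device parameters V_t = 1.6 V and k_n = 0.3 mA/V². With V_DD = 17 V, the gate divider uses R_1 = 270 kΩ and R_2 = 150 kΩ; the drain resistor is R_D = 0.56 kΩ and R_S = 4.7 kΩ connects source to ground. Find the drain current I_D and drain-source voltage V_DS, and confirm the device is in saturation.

V_G = V_DD·R_2/(R_1+R_2) = 17×150/420 = 6.07 V.
Assume saturation: I_D = (k_n/2)(V_GS − V_t)² with V_GS = V_G − I_D·R_S = 6.07 − 4.7·I_D.
Substituting gives 3.31·I_D² − 7.3·I_D + 3 = 0, with roots I_D = 0.546 or 1.66 mA.
The root I_D = 1.66 mA gives V_GS = -1.73 V ≤ V_t, so take I_D = 0.546 mA.
Then V_GS = 3.51 V and V_DS = V_DD − I_D(R_D+R_S) = 17 − 0.546×5.26 = 14.1 V.
Saturation requires V_DS ≥ V_GS − V_t = 1.91 V; 14.1 ≥ 1.91 ✓.

I_D ≈ 0.55 mA, V_DS ≈ 14 V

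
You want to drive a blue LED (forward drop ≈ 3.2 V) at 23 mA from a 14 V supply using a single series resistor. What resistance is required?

R ≈ 0.47 kΩ

The resistor drops V_S − V_D = 14 − 3.2 = 10.8 V at 23 mA.
R = 10.8 V / 23 mA = 0.47 kΩ.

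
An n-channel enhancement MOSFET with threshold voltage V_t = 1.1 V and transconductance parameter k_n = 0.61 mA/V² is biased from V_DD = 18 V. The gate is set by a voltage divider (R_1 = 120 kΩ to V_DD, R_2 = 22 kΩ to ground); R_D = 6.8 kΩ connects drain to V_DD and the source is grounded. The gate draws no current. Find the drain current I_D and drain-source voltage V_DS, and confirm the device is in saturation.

V_G = V_DD·R_2/(R_1+R_2) = 18×22/142 = 2.79 V. With the source grounded, V_GS = V_G = 2.79 V.
Assume saturation: I_D = (k_n/2)(V_GS − V_t)² = (0.61/2)×(2.79 − 1.1)² = 0.305×1.69² = 0.87 mA.
V_DS = V_DD − I_D·R_D = 18 − 0.87×6.8 = 12.1 V.
Saturation requires V_DS ≥ V_GS − V_t = 1.69 V; 12.1 ≥ 1.69 ✓.

I_D ≈ 0.87 mA, V_DS ≈ 12 V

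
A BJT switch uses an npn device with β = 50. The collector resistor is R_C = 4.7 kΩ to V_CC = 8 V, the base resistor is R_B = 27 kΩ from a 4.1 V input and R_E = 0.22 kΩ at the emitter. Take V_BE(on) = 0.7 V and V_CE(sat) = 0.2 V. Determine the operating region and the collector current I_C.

Assume active: I_B = (4.1 − 0.7)/(27 + 51×0.22) = 0.089 mA, I_C = β·I_B = 4.45 mA.
Then V_CE = 8 − 4.45×4.7 − 4.54×0.22 = -13.9 V < 0.2 V — the active assumption fails.
Re-solve with V_CE = 0.2 V. KCL at the emitter: V_E/R_E = (V_BB−0.7−V_E)/R_B + (V_CC−0.2−V_E)/R_C, giving V_E = 0.372 V.
I_C = (V_CC − 0.2 − V_E)/R_C = (7.8 − 0.372)/4.7 = 1.58 mA.
Check: I_B = (3.4 − 0.372)/27 = 0.112 mA, and β·I_B = 5.61 mA > I_C, confirming saturation.

saturation; I_C ≈ 1.6 mA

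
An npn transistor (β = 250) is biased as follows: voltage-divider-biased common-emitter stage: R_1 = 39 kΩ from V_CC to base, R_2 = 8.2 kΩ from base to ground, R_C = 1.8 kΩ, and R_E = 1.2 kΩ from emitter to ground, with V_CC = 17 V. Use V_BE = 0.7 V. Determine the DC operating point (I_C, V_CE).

I_C ≈ 1.8 mA, V_CE ≈ 12 V

Thevenize the base divider: V_Th = V_CC·R_2/(R_1+R_2) = 17×8.2/47.2 = 2.95 V, R_Th = R_1‖R_2 = 6.78 kΩ.
Base-emitter loop: V_Th = I_B·R_Th + V_BE + (β+1)I_B·R_E, so I_B = (2.95 − 0.7) / (6.78 + 251×1.2) = 0.00732 mA.
I_C = β·I_B = 250×0.00732 = 1.83 mA, and I_E = (β+1)I_B = 1.84 mA.
V_CE = V_CC − I_C·R_C − I_E·R_E = 17 − 1.83×1.8 − 1.84×1.2 = 11.5 V.
V_CE = 11.5 V > 0.2 V confirms active-region operation.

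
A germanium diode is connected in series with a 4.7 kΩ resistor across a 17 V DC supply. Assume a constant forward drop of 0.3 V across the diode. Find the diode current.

KVL around the loop: 17 = V_D + I·R = 0.3 + I × 4.7 kΩ.
So I = (17 − 0.3) / 4.7 kΩ = 16.7 / 4.7 = 3.55 mA.

I ≈ 3.6 mA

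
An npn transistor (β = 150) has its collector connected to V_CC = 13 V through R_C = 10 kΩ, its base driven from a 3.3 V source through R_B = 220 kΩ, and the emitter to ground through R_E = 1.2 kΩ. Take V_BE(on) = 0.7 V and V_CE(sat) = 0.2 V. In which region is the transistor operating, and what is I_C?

Assume active. Base-emitter loop: I_B = (V_BB − V_BE)/(R_B + (β+1)R_E) = (3.3 − 0.7)/(220 + 151×1.2) = 0.00648 mA.
I_C = β·I_B = 150×0.00648 = 0.972 mA.
V_CE = V_CC − I_C·R_C − I_E·R_E = 13 − 0.972×10 − 0.979×1.2 = 2.1 V > V_CE(sat), so the active-region assumption holds.

active; I_C ≈ 0.97 mA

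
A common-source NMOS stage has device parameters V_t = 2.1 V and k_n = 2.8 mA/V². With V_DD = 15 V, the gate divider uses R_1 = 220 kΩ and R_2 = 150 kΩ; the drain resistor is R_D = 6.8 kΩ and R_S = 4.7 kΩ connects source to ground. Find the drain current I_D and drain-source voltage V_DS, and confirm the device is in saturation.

I_D ≈ 0.7 mA, V_DS ≈ 7 V

V_G = V_DD·R_2/(R_1+R_2) = 15×150/370 = 6.08 V.
Assume saturation: I_D = (k_n/2)(V_GS − V_t)² with V_GS = V_G − I_D·R_S = 6.08 − 4.7·I_D.
Substituting gives 30.9·I_D² − 53.4·I_D + 22.2 = 0, with roots I_D = 0.697 or 1.03 mA.
The root I_D = 1.03 mA gives V_GS = 1.24 V ≤ V_t, so take I_D = 0.697 mA.
Then V_GS = 2.81 V and V_DS = V_DD − I_D(R_D+R_S) = 15 − 0.697×11.5 = 6.99 V.
Saturation requires V_DS ≥ V_GS − V_t = 0.706 V; 6.99 ≥ 0.706 ✓.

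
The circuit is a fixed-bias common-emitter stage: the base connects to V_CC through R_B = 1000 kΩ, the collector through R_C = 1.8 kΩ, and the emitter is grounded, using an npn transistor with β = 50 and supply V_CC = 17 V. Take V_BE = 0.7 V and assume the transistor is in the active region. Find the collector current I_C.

Base loop: V_CC = I_B·R_B + V_BE, so I_B = (17 − 0.7)/1000 kΩ = 0.0163 mA.
In the active region I_C = β·I_B = 50 × 0.0163 = 0.815 mA.
Collector loop: V_CE = V_CC − I_C·R_C = 17 − 0.815×1.8 = 15.5 V.
Since V_CE = 15.5 V > V_CE(sat) ≈ 0.2 V, the transistor is in the active region as assumed.

I_C ≈ 0.82 mA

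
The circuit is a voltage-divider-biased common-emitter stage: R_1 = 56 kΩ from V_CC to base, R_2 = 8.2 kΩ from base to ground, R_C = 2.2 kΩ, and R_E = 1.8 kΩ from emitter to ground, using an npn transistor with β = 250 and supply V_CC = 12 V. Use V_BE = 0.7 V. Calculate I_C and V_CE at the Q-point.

I_C ≈ 0.45 mA, V_CE ≈ 10 V

Thevenize the base divider: V_Th = V_CC·R_2/(R_1+R_2) = 12×8.2/64.2 = 1.53 V, R_Th = R_1‖R_2 = 7.15 kΩ.
Base-emitter loop: V_Th = I_B·R_Th + V_BE + (β+1)I_B·R_E, so I_B = (1.53 − 0.7) / (7.15 + 251×1.8) = 0.00181 mA.
I_C = β·I_B = 250×0.00181 = 0.454 mA, and I_E = (β+1)I_B = 0.455 mA.
V_CE = V_CC − I_C·R_C − I_E·R_E = 12 − 0.454×2.2 − 0.455×1.8 = 10.2 V.
V_CE = 10.2 V > 0.2 V confirms active-region operation.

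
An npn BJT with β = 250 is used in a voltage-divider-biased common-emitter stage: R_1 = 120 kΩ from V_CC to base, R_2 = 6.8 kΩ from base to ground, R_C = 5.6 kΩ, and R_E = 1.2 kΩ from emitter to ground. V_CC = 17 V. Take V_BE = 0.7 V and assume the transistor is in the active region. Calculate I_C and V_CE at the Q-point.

I_C ≈ 0.17 mA, V_CE ≈ 16 V

Thevenize the base divider: V_Th = V_CC·R_2/(R_1+R_2) = 17×6.8/127 = 0.912 V, R_Th = R_1‖R_2 = 6.44 kΩ.
Base-emitter loop: V_Th = I_B·R_Th + V_BE + (β+1)I_B·R_E, so I_B = (0.912 − 0.7) / (6.44 + 251×1.2) = 0.000688 mA.
I_C = β·I_B = 250×0.000688 = 0.172 mA, and I_E = (β+1)I_B = 0.173 mA.
V_CE = V_CC − I_C·R_C − I_E·R_E = 17 − 0.172×5.6 − 0.173×1.2 = 15.8 V.
V_CE = 15.8 V > 0.2 V confirms active-region operation.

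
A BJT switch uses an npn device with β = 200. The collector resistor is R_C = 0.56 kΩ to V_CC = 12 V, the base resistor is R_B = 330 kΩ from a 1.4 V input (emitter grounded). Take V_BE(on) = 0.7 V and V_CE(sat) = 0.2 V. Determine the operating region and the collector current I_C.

Assume active. Base-emitter loop: I_B = (V_BB − V_BE)/R_B = (1.4 − 0.7)/330 = 0.00212 mA.
I_C = β·I_B = 200×0.00212 = 0.424 mA.
V_CE = V_CC − I_C·R_C = 12 − 0.424×0.56 = 11.8 V > V_CE(sat), so the active-region assumption holds.

active; I_C ≈ 0.42 mA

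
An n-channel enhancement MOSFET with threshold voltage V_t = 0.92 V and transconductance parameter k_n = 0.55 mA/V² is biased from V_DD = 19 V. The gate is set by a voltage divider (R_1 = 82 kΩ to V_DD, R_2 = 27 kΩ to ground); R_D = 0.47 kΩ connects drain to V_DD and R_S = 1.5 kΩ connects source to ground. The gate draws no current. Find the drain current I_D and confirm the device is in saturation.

V_G = V_DD·R_2/(R_1+R_2) = 19×27/109 = 4.71 V.
Assume saturation: I_D = (k_n/2)(V_GS − V_t)² with V_GS = V_G − I_D·R_S = 4.71 − 1.5·I_D.
Substituting gives 0.619·I_D² − 4.12·I_D + 3.94 = 0, with roots I_D = 1.16 or 5.51 mA.
The root I_D = 5.51 mA gives V_GS = -3.56 V ≤ V_t, so take I_D = 1.16 mA.
Then V_GS = 2.97 V and V_DS = V_DD − I_D(R_D+R_S) = 19 − 1.16×1.97 = 16.7 V.
Saturation requires V_DS ≥ V_GS − V_t = 2.05 V; 16.7 ≥ 2.05 ✓.

I_D ≈ 1.2 mA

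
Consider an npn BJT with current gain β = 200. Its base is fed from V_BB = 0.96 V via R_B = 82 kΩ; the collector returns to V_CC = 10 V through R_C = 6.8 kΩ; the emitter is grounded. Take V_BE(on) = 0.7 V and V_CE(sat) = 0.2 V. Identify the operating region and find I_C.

active; I_C ≈ 0.63 mA

Assume active. Base-emitter loop: I_B = (V_BB − V_BE)/R_B = (0.96 − 0.7)/82 = 0.00317 mA.
I_C = β·I_B = 200×0.00317 = 0.634 mA.
V_CE = V_CC − I_C·R_C = 10 − 0.634×6.8 = 5.69 V > V_CE(sat), so the active-region assumption holds.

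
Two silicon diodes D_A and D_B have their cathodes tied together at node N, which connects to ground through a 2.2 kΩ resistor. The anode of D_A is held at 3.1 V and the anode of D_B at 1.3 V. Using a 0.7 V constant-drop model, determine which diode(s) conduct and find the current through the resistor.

Assume both conduct. Then node N would need to be at both 3.1−0.7 = 2.4 V and 1.3−0.7 = 0.6 V, which is impossible.
Assume only D_A conducts: V_N = 3.1 − 0.7 = 2.4 V, so I_R = 2.4/2.2 = 1.09 mA.
Check D_B: its anode-to-cathode voltage is 1.3 − 2.4 = -1.1 V < 0.7 V, so it is off. The assumption is consistent.

Only D_A conducts; I_R ≈ 1.1 mA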